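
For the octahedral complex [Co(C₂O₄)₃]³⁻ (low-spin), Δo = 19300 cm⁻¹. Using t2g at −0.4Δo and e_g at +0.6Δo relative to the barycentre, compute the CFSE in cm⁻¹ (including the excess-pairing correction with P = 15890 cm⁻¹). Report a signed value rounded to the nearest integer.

Each C₂O₄²⁻ contributes -2; 3 × (-2) = -6. With overall charge -3, Co is in the +3 oxidation state.
Co is in group 9, so Co³⁺ is d⁶ (9 − 3 = 6).
Configuration: t2g^6 e_g^0.
CFSE(orbital) = 6×(-0.4Δo) + 0×(0.6Δo) = -2.4Δo; with Δo = 19300 cm⁻¹ that is -46320 cm⁻¹.
Relative to high-spin t2g^4 e_g^2 (1 paired), the low-spin configuration has 2 additional pairs, contributing +2 × 15890 = +31780 cm⁻¹.
Overall CFSE = -46320 + 31780 = -14540 cm⁻¹.

-14540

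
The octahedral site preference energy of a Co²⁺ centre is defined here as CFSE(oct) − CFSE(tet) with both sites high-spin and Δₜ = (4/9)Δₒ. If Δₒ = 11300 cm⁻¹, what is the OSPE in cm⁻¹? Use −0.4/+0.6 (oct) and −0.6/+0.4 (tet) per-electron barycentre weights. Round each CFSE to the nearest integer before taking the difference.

-3013

Group 9 minus oxidation state +2 gives a d⁷ configuration for Co²⁺.
Octahedral high-spin t₂g⁵ eg²: CFSE = -0.8 × 11300 = -9040 cm⁻¹.
In a tetrahedral site the filling is e⁴ t₂³: CFSE(tet) = -1.2Δₜ = -1.2 × (4/9)(11300) = -6027 cm⁻¹.
Subtracting, OSPE = -9040 − (-6027) = -3013 cm⁻¹.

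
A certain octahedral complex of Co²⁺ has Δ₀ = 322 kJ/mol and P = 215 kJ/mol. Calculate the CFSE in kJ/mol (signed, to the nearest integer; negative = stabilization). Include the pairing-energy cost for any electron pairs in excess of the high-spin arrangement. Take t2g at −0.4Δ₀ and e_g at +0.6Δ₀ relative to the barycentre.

-365

Co sits in group 9; removing 2 electrons leaves Co²⁺ with 9 − 2 = 7 d electrons.
Δ₀ > P, so pairing is preferred: the ground state is low-spin.
Filling d⁷ accordingly: t2g^6 e_g^1.
Orbital CFSE = -1.8Δ₀ = -1.8 × 322 = -580 kJ/mol.
Excess pairs vs high-spin: 3 − 2 = 1; pairing cost = +215 kJ/mol.
Net CFSE = -580 + 215 = -365 kJ/mol.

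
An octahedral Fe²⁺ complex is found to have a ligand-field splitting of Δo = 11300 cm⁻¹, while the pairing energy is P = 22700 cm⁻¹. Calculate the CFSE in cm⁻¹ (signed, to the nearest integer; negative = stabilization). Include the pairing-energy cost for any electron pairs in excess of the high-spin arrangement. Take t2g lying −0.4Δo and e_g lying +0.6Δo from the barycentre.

-4520

Fe is in group 8, so Fe²⁺ is d⁶ (8 − 2 = 6).
Δo < P, so pairing is avoided: the ground state is high-spin.
That gives t2g^4 e_g^2.
Orbital CFSE = -0.4Δo = -0.4 × 11300 = -4520 cm⁻¹.
High-spin has no excess pairs, so no pairing correction applies.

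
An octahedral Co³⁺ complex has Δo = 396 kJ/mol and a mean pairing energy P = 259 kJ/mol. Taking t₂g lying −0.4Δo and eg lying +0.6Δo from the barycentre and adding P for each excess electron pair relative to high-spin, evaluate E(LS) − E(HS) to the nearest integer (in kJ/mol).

Co³⁺: group 9, so d-count = 9 − 3 = 6.
In the high-spin limit (t₂g⁴ eg²) the orbital term is -0.4Δo = -158 kJ/mol, with no excess pairing.
Low-spin t₂g⁶ eg⁰ gives -2.4Δo = -950 kJ/mol, but forming 2 extra pairs costs 2P = 518 kJ/mol, so E(LS) = -950 + 518 = -432 kJ/mol.
E(LS) − E(HS) = -432 − (-158) = -274 kJ/mol.

-274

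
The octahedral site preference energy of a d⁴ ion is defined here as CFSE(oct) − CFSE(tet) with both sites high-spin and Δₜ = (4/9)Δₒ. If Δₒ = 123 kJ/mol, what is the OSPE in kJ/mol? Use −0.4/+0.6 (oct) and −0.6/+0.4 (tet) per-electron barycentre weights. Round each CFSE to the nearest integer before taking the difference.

In an octahedral site d⁴ (HS) is t₂g³ eg¹, giving CFSE(oct) = -0.6Δₒ = -74 kJ/mol.
Tetrahedral e² t₂² gives -0.4Δₜ = -0.4 × (4/9) × 123 = -22 kJ/mol.
Subtracting, OSPE = -74 − (-22) = -52 kJ/mol.

-52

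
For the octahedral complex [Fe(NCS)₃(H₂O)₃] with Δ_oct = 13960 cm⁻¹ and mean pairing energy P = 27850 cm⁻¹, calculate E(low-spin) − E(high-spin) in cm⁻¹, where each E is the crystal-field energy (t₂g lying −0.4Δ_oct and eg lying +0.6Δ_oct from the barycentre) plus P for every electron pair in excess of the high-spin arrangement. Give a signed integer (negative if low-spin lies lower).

Ligand charges: 3×(-1) from NCS⁻ and 3×(+0) from H₂O sum to -3; with overall charge +0, Fe is +3.
Fe is in group 8, so Fe³⁺ is d⁵ (8 − 3 = 5).
In the high-spin limit (t₂g³ eg²) the orbital term is 0.0Δ_oct = 0 cm⁻¹, with no excess pairing.
For low-spin the configuration is t₂g⁵ eg⁰: orbital energy -2.0 × 13960 = -27920 cm⁻¹, and 2 additional pairs relative to high-spin add 55700 cm⁻¹, giving 27780 cm⁻¹.
E(LS) − E(HS) = 27780 − (0) = 27780 cm⁻¹.

27780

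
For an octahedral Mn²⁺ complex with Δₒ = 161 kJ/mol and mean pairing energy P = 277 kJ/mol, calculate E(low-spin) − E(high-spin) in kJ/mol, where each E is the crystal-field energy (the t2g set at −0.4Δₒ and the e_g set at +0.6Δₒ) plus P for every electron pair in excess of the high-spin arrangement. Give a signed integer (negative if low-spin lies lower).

232

Group 7 minus oxidation state +2 gives a d⁵ configuration for Mn²⁺.
High-spin: t2g^3 e_g^2, CFSE = 0.0Δₒ = 0 kJ/mol.
Low-spin t2g^5 e_g^0 gives -2.0Δₒ = -322 kJ/mol, but forming 2 extra pairs costs 2P = 554 kJ/mol, so E(LS) = -322 + 554 = 232 kJ/mol.
Thus E(LS) − E(HS) = 232 kJ/mol.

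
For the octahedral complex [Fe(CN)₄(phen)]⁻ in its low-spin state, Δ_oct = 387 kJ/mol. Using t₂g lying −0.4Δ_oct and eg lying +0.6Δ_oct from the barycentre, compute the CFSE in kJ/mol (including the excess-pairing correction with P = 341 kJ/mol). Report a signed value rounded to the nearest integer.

Ligand charges: 4×(-1) from CN⁻ and 1×(+0) from phen sum to -4; with overall charge -1, Fe is +3.
Fe sits in group 8; removing 3 electrons leaves Fe³⁺ with 8 − 3 = 5 d electrons.
The d⁵ electrons fill as t₂g⁵ eg⁰.
The orbital stabilization is -2.0Δ_oct = -2.0 × 387 = -774 kJ/mol.
Pairing penalty: 2 pairs vs 0 in the high-spin reference → 2 extra × P = 682 kJ/mol.
Overall CFSE = -774 + 682 = -92 kJ/mol.

-92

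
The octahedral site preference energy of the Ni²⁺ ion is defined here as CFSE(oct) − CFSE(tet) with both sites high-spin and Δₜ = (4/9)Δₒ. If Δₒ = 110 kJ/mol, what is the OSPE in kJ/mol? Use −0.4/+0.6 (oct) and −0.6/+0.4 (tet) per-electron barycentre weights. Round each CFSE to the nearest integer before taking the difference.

Group 10 minus oxidation state +2 gives a d⁸ configuration for Ni²⁺.
Octahedral (high-spin): t₂g⁶ eg², CFSE = 6(−0.4) + 2(+0.6) = -1.2Δₒ = -1.2 × 110 = -132 kJ/mol.
Tetrahedral e⁴ t₂⁴ gives -0.8Δₜ = -0.8 × (4/9) × 110 = -39 kJ/mol.
OSPE = CFSE(oct) − CFSE(tet) = -132 − (-39) = -93 kJ/mol.

-93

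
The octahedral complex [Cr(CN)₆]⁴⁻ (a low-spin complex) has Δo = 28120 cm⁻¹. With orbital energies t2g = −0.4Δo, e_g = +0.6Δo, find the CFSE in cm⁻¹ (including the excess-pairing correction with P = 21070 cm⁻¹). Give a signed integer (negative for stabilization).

-23922

Each CN⁻ contributes -1; 6 × (-1) = -6. With overall charge -4, Cr is in the +2 oxidation state.
Group 6 minus oxidation state +2 gives a d⁴ configuration for Cr²⁺.
Electron filling gives t2g^4 e_g^0.
Orbital CFSE = 4(-0.4) + 0(0.6) = -1.6Δo = -1.6 × 28120 = -44992 cm⁻¹.
Pairing penalty: 1 pair vs 0 in the high-spin reference → 1 extra × P = 21070 cm⁻¹.
Net CFSE = -44992 + 21070 = -23922 cm⁻¹.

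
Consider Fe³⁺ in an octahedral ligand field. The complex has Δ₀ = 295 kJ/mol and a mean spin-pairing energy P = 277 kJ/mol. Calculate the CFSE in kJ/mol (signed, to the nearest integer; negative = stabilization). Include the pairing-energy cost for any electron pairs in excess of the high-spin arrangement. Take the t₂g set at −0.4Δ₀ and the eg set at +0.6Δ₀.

Group 8 minus oxidation state +3 gives a d⁵ configuration for Fe³⁺.
With Δ₀ > P the complex is low-spin.
Filling d⁵ accordingly: t₂g⁵ eg⁰.
Orbital CFSE = -2.0Δ₀ = -2.0 × 295 = -590 kJ/mol.
Excess pairs vs high-spin: 2 − 0 = 2; pairing cost = +554 kJ/mol.
Net CFSE = -590 + 554 = -36 kJ/mol.

-36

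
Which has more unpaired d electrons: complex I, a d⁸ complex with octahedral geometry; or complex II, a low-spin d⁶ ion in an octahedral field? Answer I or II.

I: For octahedral d⁸ the high- and low-spin configurations coincide; t2g^6 e_g^2 → 2 unpaired.
II: t2g^6 e_g^0 → 0 unpaired.
So I has more unpaired electrons.

I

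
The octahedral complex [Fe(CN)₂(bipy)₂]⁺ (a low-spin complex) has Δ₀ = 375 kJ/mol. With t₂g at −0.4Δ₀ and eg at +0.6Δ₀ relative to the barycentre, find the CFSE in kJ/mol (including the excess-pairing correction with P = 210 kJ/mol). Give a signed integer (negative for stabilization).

-330

Ligand charges: 2×(-1) from CN⁻ and 2×(+0) from bipy sum to -2; with overall charge +1, Fe is +3.
Group 8 minus oxidation state +3 gives a d⁵ configuration for Fe³⁺.
Configuration: t₂g⁵ eg⁰.
The orbital stabilization is -2.0Δ₀ = -2.0 × 375 = -750 kJ/mol.
Relative to high-spin t₂g³ eg² (0 paired), the low-spin configuration has 2 additional pairs, contributing +2 × 210 = +420 kJ/mol.
Net CFSE = -750 + 420 = -330 kJ/mol.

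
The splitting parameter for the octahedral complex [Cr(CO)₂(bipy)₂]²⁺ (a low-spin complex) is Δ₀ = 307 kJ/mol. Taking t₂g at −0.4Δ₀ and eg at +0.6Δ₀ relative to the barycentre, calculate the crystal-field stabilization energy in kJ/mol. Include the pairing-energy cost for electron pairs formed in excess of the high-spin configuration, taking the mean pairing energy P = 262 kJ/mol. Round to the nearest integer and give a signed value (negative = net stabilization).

Ligand charges: 2×(+0) from CO and 2×(+0) from bipy sum to +0; with overall charge +2, Cr is +2.
Cr sits in group 6; removing 2 electrons leaves Cr²⁺ with 6 − 2 = 4 d electrons.
Electron filling gives t₂g⁴ eg⁰.
CFSE(orbital) = 4×(-0.4Δ₀) + 0×(0.6Δ₀) = -1.6Δ₀; with Δ₀ = 307 kJ/mol that is -491 kJ/mol.
Relative to high-spin t₂g³ eg¹ (0 paired), the low-spin configuration has 1 additional pair, contributing +1 × 262 = +262 kJ/mol.
Net CFSE = -491 + 262 = -229 kJ/mol.

-229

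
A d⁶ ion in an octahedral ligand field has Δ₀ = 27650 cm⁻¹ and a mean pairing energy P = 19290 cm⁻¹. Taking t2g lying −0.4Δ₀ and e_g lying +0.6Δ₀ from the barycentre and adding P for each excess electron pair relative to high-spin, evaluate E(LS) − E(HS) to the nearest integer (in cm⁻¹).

-16720

High-spin d⁶ fills as t2g^4 e_g^2 with CFSE 4(−0.4) + 2(+0.6) = -0.4Δ₀ = -11060 cm⁻¹.
Low-spin t2g^6 e_g^0 gives -2.4Δ₀ = -66360 cm⁻¹, but forming 2 extra pairs costs 2P = 38580 cm⁻¹, so E(LS) = -66360 + 38580 = -27780 cm⁻¹.
Thus E(LS) − E(HS) = -16720 cm⁻¹.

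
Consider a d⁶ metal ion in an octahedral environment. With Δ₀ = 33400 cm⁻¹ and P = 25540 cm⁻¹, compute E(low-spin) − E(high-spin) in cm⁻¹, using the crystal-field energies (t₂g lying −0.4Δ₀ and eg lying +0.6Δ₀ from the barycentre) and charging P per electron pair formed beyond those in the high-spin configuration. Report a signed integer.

-15720

High-spin: t₂g⁴ eg², CFSE = -0.4Δ₀ = -13360 cm⁻¹.
For low-spin the configuration is t₂g⁶ eg⁰: orbital energy -2.4 × 33400 = -80160 cm⁻¹, and 2 additional pairs relative to high-spin add 51080 cm⁻¹, giving -29080 cm⁻¹.
E(LS) − E(HS) = -29080 − (-13360) = -15720 cm⁻¹.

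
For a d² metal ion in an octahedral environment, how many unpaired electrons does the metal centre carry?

For octahedral d² the high- and low-spin configurations coincide.
Configuration: t₂g² eg⁰, giving 2 unpaired electrons.

2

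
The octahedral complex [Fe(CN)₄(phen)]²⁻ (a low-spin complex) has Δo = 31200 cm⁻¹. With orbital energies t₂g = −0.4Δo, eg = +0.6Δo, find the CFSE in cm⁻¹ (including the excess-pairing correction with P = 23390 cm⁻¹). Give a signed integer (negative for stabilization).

-28100

Ligand charges: 4×(-1) from CN⁻ and 1×(+0) from phen sum to -4; with overall charge -2, Fe is +2.
Group 8 minus oxidation state +2 gives a d⁶ configuration for Fe²⁺.
Configuration: t₂g⁶ eg⁰.
CFSE(orbital) = 6×(-0.4Δo) + 0×(0.6Δo) = -2.4Δo; with Δo = 31200 cm⁻¹ that is -74880 cm⁻¹.
High-spin d⁶ would be t₂g⁴ eg² with 1 pair; low-spin has 3, so 2 excess pairs cost +2P = +46780 cm⁻¹.
Net CFSE = -74880 + 46780 = -28100 cm⁻¹.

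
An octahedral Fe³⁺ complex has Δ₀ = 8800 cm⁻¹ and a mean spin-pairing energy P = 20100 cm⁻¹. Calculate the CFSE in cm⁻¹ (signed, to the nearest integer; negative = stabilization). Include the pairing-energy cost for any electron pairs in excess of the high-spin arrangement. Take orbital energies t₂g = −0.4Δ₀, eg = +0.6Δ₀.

0

Group 8 minus oxidation state +3 gives a d⁵ configuration for Fe³⁺.
Δ₀ < P, so pairing is avoided: the ground state is high-spin.
Configuration: t₂g³ eg².
Orbital CFSE = 0.0Δ₀ = 0.0 × 8800 = 0 cm⁻¹.
High-spin has no excess pairs, so no pairing correction applies.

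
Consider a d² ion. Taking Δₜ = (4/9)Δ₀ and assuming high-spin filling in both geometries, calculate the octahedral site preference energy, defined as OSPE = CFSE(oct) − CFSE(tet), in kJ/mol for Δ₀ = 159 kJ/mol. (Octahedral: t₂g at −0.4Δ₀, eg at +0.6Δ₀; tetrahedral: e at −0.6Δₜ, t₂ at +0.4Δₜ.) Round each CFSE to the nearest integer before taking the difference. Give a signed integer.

-42

Octahedral high-spin t₂g² eg⁰: CFSE = -0.8 × 159 = -127 kJ/mol.
Tetrahedral: e² t₂⁰, CFSE = 2(−0.6) + 0(+0.4) = -1.2Δₜ = -1.2 × (4/9) × 159 = -85 kJ/mol.
Subtracting, OSPE = -127 − (-85) = -42 kJ/mol.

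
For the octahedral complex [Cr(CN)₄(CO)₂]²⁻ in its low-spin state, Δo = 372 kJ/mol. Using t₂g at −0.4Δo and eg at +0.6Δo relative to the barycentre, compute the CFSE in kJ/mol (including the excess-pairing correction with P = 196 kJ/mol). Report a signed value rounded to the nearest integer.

-399

Ligand charges: 4×(-1) from CN⁻ and 2×(+0) from CO sum to -4; with overall charge -2, Cr is +2.
Cr²⁺: group 6, so d-count = 6 − 2 = 4.
The d⁴ electrons fill as t₂g⁴ eg⁰.
Orbital CFSE = 4(-0.4) + 0(0.6) = -1.6Δo = -1.6 × 372 = -595 kJ/mol.
High-spin d⁴ would be t₂g³ eg¹ with 0 pairs; low-spin has 1, so 1 excess pair costs +1P = +196 kJ/mol.
Net CFSE = -595 + 196 = -399 kJ/mol.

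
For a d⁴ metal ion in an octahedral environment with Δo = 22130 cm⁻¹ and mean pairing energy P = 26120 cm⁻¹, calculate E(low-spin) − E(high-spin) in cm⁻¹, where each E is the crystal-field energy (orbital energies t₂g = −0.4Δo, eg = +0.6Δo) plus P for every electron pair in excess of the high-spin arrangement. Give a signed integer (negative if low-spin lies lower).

3990

High-spin: t₂g³ eg¹, CFSE = -0.6Δo = -13278 cm⁻¹.
Low-spin: t₂g⁴ eg⁰, orbital CFSE = -1.6Δo = -35408 cm⁻¹; plus 1 excess pair × P = +26120 cm⁻¹; total -9288 cm⁻¹.
Thus E(LS) − E(HS) = 3990 cm⁻¹.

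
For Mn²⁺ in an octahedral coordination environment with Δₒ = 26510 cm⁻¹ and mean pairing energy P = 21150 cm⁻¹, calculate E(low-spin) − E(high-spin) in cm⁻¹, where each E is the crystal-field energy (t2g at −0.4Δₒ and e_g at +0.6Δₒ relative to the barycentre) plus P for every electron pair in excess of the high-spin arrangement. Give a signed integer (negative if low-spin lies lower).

-10720

Mn is in group 7, so Mn²⁺ is d⁵ (7 − 2 = 5).
In the high-spin limit (t2g^3 e_g^2) the orbital term is 0.0Δₒ = 0 cm⁻¹, with no excess pairing.
For low-spin the configuration is t2g^5 e_g^0: orbital energy -2.0 × 26510 = -53020 cm⁻¹, and 2 additional pairs relative to high-spin add 42300 cm⁻¹, giving -10720 cm⁻¹.
The difference is -10720 − (0) = -10720 cm⁻¹, so low-spin lies lower.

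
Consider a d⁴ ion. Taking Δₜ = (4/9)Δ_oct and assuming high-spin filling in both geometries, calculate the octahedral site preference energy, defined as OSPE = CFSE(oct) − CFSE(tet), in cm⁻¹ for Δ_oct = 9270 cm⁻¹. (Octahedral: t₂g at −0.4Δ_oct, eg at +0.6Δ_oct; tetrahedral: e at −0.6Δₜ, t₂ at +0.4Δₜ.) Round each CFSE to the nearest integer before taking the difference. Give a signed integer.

-3914

In an octahedral site d⁴ (HS) is t₂g³ eg¹, giving CFSE(oct) = -0.6Δ_oct = -5562 cm⁻¹.
Tetrahedral e² t₂² gives -0.4Δₜ = -0.4 × (4/9) × 9270 = -1648 cm⁻¹.
OSPE = CFSE(oct) − CFSE(tet) = -5562 − (-1648) = -3914 cm⁻¹.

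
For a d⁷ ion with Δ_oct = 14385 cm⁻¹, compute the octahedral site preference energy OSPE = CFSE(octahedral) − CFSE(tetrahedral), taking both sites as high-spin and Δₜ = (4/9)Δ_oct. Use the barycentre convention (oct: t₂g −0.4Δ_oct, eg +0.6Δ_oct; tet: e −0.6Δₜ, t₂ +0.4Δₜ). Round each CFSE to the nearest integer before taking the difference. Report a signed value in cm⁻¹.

-3836

In an octahedral site d⁷ (HS) is t2g^5 e_g^2, giving CFSE(oct) = -0.8Δ_oct = -11508 cm⁻¹.
In a tetrahedral site the filling is e^4 t2^3: CFSE(tet) = -1.2Δₜ = -1.2 × (4/9)(14385) = -7672 cm⁻¹.
Subtracting, OSPE = -11508 − (-7672) = -3836 cm⁻¹.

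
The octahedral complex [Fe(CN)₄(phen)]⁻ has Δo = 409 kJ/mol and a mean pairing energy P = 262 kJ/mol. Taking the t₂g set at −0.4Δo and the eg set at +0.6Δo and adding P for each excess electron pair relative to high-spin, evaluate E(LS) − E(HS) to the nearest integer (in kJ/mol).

-294

Ligand charges: 4×(-1) from CN⁻ and 1×(+0) from phen sum to -4; with overall charge -1, Fe is +3.
Fe is in group 8, so Fe³⁺ is d⁵ (8 − 3 = 5).
High-spin: t₂g³ eg², CFSE = 0.0Δo = 0 kJ/mol.
Low-spin: t₂g⁵ eg⁰, orbital CFSE = -2.0Δo = -818 kJ/mol; plus 2 excess pairs × P = +524 kJ/mol; total -294 kJ/mol.
The difference is -294 − (0) = -294 kJ/mol, so low-spin lies lower.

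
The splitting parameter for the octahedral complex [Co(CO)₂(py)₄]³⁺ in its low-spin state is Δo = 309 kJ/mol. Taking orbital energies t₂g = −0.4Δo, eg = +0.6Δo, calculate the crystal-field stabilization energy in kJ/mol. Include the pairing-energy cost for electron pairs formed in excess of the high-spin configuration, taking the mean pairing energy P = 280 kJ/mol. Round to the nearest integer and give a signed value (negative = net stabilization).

Ligand charges: 2×(+0) from CO and 4×(+0) from py sum to +0; with overall charge +3, Co is +3.
Co is in group 9, so Co³⁺ is d⁶ (9 − 3 = 6).
Configuration: t₂g⁶ eg⁰.
The orbital stabilization is -2.4Δo = -2.4 × 309 = -742 kJ/mol.
High-spin d⁶ would be t₂g⁴ eg² with 1 pair; low-spin has 3, so 2 excess pairs cost +2P = +560 kJ/mol.
Combining: -742 + 560 = -182 kJ/mol.

-182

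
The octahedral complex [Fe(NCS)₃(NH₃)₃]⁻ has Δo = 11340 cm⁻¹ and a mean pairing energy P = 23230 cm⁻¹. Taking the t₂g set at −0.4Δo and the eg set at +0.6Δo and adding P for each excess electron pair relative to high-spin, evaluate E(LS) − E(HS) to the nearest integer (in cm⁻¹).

23780

Ligand charges: 3×(-1) from NCS⁻ and 3×(+0) from NH₃ sum to -3; with overall charge -1, Fe is +2.
Group 8 minus oxidation state +2 gives a d⁶ configuration for Fe²⁺.
High-spin: t₂g⁴ eg², CFSE = -0.4Δo = -4536 cm⁻¹.
Low-spin: t₂g⁶ eg⁰, orbital CFSE = -2.4Δo = -27216 cm⁻¹; plus 2 excess pairs × P = +46460 cm⁻¹; total 19244 cm⁻¹.
Thus E(LS) − E(HS) = 23780 cm⁻¹.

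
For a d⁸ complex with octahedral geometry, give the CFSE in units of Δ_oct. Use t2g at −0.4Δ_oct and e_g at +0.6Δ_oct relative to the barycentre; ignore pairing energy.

-1.2 Δ_oct

Configuration: t2g^6 e_g^2.
CFSE = 6(-0.4Δ_oct) + 2(0.6Δ_oct) = -2.4Δ_oct + 1.2Δ_oct = -1.2Δ_oct.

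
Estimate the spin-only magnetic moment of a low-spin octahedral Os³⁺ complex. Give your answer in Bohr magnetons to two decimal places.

Os³⁺: group 8, so d-count = 8 − 3 = 5.
Configuration: t₂g⁵ eg⁰ → 1 unpaired electron.
μ(spin-only) = √[1(1+2)] = √3 ≈ 1.73 Bohr magnetons.

1.73 Bohr magnetons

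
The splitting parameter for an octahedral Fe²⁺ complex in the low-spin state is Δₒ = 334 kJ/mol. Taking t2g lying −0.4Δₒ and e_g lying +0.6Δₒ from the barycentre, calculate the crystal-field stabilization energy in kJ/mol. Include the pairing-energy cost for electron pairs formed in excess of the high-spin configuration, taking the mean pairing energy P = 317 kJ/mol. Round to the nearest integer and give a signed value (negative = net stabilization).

-168

Group 8 minus oxidation state +2 gives a d⁶ configuration for Fe²⁺.
Electron filling gives t2g^6 e_g^0.
Orbital CFSE = 6(-0.4) + 0(0.6) = -2.4Δₒ = -2.4 × 334 = -802 kJ/mol.
High-spin d⁶ would be t2g^4 e_g^2 with 1 pair; low-spin has 3, so 2 excess pairs cost +2P = +634 kJ/mol.
Overall CFSE = -802 + 634 = -168 kJ/mol.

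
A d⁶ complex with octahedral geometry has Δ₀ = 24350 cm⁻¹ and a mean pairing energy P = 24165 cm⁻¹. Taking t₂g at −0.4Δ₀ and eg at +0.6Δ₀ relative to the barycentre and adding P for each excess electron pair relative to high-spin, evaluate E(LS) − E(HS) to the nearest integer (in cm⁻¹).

High-spin: t₂g⁴ eg², CFSE = -0.4Δ₀ = -9740 cm⁻¹.
For low-spin the configuration is t₂g⁶ eg⁰: orbital energy -2.4 × 24350 = -58440 cm⁻¹, and 2 additional pairs relative to high-spin add 48330 cm⁻¹, giving -10110 cm⁻¹.
E(LS) − E(HS) = -10110 − (-9740) = -370 cm⁻¹.

-370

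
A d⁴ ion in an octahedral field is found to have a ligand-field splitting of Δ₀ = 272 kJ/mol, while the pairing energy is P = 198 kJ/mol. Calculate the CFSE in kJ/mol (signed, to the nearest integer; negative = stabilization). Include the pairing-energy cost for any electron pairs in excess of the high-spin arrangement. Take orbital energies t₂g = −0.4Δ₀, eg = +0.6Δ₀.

-237

Since Δ₀ = 272 kJ/mol > P = 198 kJ/mol, the complex adopts the low-spin configuration.
Filling d⁴ accordingly: t₂g⁴ eg⁰.
Orbital CFSE = -1.6Δ₀ = -1.6 × 272 = -435 kJ/mol.
Excess pairs vs high-spin: 1 − 0 = 1; pairing cost = +198 kJ/mol.
Net CFSE = -435 + 198 = -237 kJ/mol.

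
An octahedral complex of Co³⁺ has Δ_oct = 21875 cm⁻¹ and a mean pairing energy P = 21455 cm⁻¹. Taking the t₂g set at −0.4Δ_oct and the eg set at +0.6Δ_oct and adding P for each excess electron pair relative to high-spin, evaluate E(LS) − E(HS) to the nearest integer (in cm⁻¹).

Co sits in group 9; removing 3 electrons leaves Co³⁺ with 9 − 3 = 6 d electrons.
High-spin d⁶ fills as t₂g⁴ eg² with CFSE 4(−0.4) + 2(+0.6) = -0.4Δ_oct = -8750 cm⁻¹.
Low-spin: t₂g⁶ eg⁰, orbital CFSE = -2.4Δ_oct = -52500 cm⁻¹; plus 2 excess pairs × P = +42910 cm⁻¹; total -9590 cm⁻¹.
The difference is -9590 − (-8750) = -840 cm⁻¹, so low-spin lies lower.

-840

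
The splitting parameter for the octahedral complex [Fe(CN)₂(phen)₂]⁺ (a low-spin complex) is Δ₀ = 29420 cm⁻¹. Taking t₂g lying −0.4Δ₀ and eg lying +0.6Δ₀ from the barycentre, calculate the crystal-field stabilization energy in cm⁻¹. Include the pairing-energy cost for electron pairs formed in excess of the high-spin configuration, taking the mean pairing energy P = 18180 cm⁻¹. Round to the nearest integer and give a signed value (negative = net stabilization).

Ligand charges: 2×(-1) from CN⁻ and 2×(+0) from phen sum to -2; with overall charge +1, Fe is +3.
Fe sits in group 8; removing 3 electrons leaves Fe³⁺ with 8 − 3 = 5 d electrons.
The d⁵ electrons fill as t₂g⁵ eg⁰.
CFSE(orbital) = 5×(-0.4Δ₀) + 0×(0.6Δ₀) = -2.0Δ₀; with Δ₀ = 29420 cm⁻¹ that is -58840 cm⁻¹.
Relative to high-spin t₂g³ eg² (0 paired), the low-spin configuration has 2 additional pairs, contributing +2 × 18180 = +36360 cm⁻¹.
Overall CFSE = -58840 + 36360 = -22480 cm⁻¹.

-22480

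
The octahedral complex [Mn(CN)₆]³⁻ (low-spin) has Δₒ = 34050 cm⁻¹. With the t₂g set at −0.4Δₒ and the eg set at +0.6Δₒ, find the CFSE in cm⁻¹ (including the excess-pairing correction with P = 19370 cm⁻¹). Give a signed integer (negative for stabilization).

Each CN⁻ contributes -1; 6 × (-1) = -6. With overall charge -3, Mn is in the +3 oxidation state.
Mn³⁺: group 7, so d-count = 7 − 3 = 4.
Configuration: t₂g⁴ eg⁰.
The orbital stabilization is -1.6Δₒ = -1.6 × 34050 = -54480 cm⁻¹.
High-spin d⁴ would be t₂g³ eg¹ with 0 pairs; low-spin has 1, so 1 excess pair costs +1P = +19370 cm⁻¹.
Combining: -54480 + 19370 = -35110 cm⁻¹.

-35110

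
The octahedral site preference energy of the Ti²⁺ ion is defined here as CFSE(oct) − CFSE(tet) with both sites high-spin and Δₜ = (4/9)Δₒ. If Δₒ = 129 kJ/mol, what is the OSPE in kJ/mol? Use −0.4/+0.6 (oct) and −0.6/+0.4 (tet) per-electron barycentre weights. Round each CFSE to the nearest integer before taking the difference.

Ti sits in group 4; removing 2 electrons leaves Ti²⁺ with 4 − 2 = 2 d electrons.
Octahedral high-spin t2g^2 e_g^0: CFSE = -0.8 × 129 = -103 kJ/mol.
Tetrahedral: e^2 t2^0, CFSE = 2(−0.6) + 0(+0.4) = -1.2Δₜ = -1.2 × (4/9) × 129 = -69 kJ/mol.
OSPE = CFSE(oct) − CFSE(tet) = -103 − (-69) = -34 kJ/mol.

-34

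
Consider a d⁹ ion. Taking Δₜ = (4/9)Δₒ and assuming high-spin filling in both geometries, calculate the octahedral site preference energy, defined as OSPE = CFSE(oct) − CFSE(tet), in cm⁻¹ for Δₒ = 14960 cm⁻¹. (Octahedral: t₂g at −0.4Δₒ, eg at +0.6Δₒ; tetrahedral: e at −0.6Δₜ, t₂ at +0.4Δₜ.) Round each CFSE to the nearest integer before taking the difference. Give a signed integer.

In an octahedral site d⁹ (HS) is t₂g⁶ eg³, giving CFSE(oct) = -0.6Δₒ = -8976 cm⁻¹.
Tetrahedral e⁴ t₂⁵ gives -0.4Δₜ = -0.4 × (4/9) × 14960 = -2660 cm⁻¹.
OSPE = -8976 − (-2660) = -6316 cm⁻¹.

-6316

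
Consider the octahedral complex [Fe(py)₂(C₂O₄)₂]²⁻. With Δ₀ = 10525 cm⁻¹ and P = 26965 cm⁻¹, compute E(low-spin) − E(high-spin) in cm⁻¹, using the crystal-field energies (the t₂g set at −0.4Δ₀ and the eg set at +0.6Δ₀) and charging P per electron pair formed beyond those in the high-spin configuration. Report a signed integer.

Ligand charges: 2×(+0) from py and 2×(-2) from C₂O₄²⁻ sum to -4; with overall charge -2, Fe is +2.
Group 8 minus oxidation state +2 gives a d⁶ configuration for Fe²⁺.
In the high-spin limit (t₂g⁴ eg²) the orbital term is -0.4Δ₀ = -4210 cm⁻¹, with no excess pairing.
Low-spin: t₂g⁶ eg⁰, orbital CFSE = -2.4Δ₀ = -25260 cm⁻¹; plus 2 excess pairs × P = +53930 cm⁻¹; total 28670 cm⁻¹.
E(LS) − E(HS) = 28670 − (-4210) = 32880 cm⁻¹.

32880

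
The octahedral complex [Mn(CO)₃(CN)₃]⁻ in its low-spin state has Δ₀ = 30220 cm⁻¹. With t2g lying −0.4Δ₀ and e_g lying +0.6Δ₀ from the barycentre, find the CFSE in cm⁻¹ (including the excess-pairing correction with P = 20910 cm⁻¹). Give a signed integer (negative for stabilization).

-18620

Ligand charges: 3×(+0) from CO and 3×(-1) from CN⁻ sum to -3; with overall charge -1, Mn is +2.
Mn²⁺: group 7, so d-count = 7 − 2 = 5.
The d⁵ electrons fill as t2g^5 e_g^0.
The orbital stabilization is -2.0Δ₀ = -2.0 × 30220 = -60440 cm⁻¹.
Relative to high-spin t2g^3 e_g^2 (0 paired), the low-spin configuration has 2 additional pairs, contributing +2 × 20910 = +41820 cm⁻¹.
Net CFSE = -60440 + 41820 = -18620 cm⁻¹.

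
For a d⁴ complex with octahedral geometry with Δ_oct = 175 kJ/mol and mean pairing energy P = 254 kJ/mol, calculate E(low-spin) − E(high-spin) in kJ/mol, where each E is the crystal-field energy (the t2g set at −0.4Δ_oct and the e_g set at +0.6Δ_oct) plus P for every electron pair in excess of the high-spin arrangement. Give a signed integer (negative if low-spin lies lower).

79

High-spin d⁴ fills as t2g^3 e_g^1 with CFSE 3(−0.4) + 1(+0.6) = -0.6Δ_oct = -105 kJ/mol.
For low-spin the configuration is t2g^4 e_g^0: orbital energy -1.6 × 175 = -280 kJ/mol, and 1 additional pair relative to high-spin adds 254 kJ/mol, giving -26 kJ/mol.
E(LS) − E(HS) = -26 − (-105) = 79 kJ/mol.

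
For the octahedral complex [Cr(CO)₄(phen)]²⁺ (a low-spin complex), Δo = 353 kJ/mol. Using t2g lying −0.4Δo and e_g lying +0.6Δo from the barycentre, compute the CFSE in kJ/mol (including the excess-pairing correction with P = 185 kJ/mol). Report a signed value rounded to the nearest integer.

Ligand charges: 4×(+0) from CO and 1×(+0) from phen sum to +0; with overall charge +2, Cr is +2.
Group 6 minus oxidation state +2 gives a d⁴ configuration for Cr²⁺.
The d⁴ electrons fill as t2g^4 e_g^0.
The orbital stabilization is -1.6Δo = -1.6 × 353 = -565 kJ/mol.
Pairing penalty: 1 pair vs 0 in the high-spin reference → 1 extra × P = 185 kJ/mol.
Combining: -565 + 185 = -380 kJ/mol.

-380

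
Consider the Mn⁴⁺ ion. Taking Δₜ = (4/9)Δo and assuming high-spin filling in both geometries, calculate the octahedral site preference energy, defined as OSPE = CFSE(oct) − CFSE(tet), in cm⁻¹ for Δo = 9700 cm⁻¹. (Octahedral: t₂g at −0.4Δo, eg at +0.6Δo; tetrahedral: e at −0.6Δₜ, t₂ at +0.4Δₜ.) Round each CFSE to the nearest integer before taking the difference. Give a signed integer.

-8191

Mn sits in group 7; removing 4 electrons leaves Mn⁴⁺ with 7 − 4 = 3 d electrons.
In an octahedral site d³ (HS) is t2g^3 e_g^0, giving CFSE(oct) = -1.2Δo = -11640 cm⁻¹.
Tetrahedral: e^2 t2^1, CFSE = 2(−0.6) + 1(+0.4) = -0.8Δₜ = -0.8 × (4/9) × 9700 = -3449 cm⁻¹.
OSPE = -11640 − (-3449) = -8191 cm⁻¹.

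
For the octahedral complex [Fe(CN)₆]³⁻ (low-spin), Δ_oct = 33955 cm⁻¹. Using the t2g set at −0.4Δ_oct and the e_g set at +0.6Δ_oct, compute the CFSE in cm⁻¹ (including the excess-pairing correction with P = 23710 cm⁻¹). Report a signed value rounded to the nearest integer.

-20490

Each CN⁻ contributes -1; 6 × (-1) = -6. With overall charge -3, Fe is in the +3 oxidation state.
Group 8 minus oxidation state +3 gives a d⁵ configuration for Fe³⁺.
Electron filling gives t2g^5 e_g^0.
Orbital CFSE = 5(-0.4) + 0(0.6) = -2.0Δ_oct = -2.0 × 33955 = -67910 cm⁻¹.
Pairing penalty: 2 pairs vs 0 in the high-spin reference → 2 extra × P = 47420 cm⁻¹.
Combining: -67910 + 47420 = -20490 cm⁻¹.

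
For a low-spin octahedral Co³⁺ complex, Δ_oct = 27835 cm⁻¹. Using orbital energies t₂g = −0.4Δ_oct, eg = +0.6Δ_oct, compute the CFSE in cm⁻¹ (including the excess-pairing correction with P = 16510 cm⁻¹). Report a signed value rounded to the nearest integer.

Group 9 minus oxidation state +3 gives a d⁶ configuration for Co³⁺.
The d⁶ electrons fill as t₂g⁶ eg⁰.
Orbital CFSE = 6(-0.4) + 0(0.6) = -2.4Δ_oct = -2.4 × 27835 = -66804 cm⁻¹.
Pairing penalty: 3 pairs vs 1 in the high-spin reference → 2 extra × P = 33020 cm⁻¹.
Combining: -66804 + 33020 = -33784 cm⁻¹.

-33784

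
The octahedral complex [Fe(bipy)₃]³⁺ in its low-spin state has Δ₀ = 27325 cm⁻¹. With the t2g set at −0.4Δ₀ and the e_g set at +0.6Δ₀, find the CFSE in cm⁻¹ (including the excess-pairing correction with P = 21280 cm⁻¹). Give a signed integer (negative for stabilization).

-12090

bipy is neutral, so the +3 overall charge sits on Fe: oxidation state +3.
Fe³⁺: group 8, so d-count = 8 − 3 = 5.
The d⁵ electrons fill as t2g^5 e_g^0.
CFSE(orbital) = 5×(-0.4Δ₀) + 0×(0.6Δ₀) = -2.0Δ₀; with Δ₀ = 27325 cm⁻¹ that is -54650 cm⁻¹.
Relative to high-spin t2g^3 e_g^2 (0 paired), the low-spin configuration has 2 additional pairs, contributing +2 × 21280 = +42560 cm⁻¹.
Net CFSE = -54650 + 42560 = -12090 cm⁻¹.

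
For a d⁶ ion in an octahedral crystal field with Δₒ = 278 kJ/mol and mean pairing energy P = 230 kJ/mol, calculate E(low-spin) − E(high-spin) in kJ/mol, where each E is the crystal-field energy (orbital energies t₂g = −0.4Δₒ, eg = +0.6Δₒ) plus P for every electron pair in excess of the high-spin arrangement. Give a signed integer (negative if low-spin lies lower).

-96

High-spin: t₂g⁴ eg², CFSE = -0.4Δₒ = -111 kJ/mol.
Low-spin: t₂g⁶ eg⁰, orbital CFSE = -2.4Δₒ = -667 kJ/mol; plus 2 excess pairs × P = +460 kJ/mol; total -207 kJ/mol.
The difference is -207 − (-111) = -96 kJ/mol, so low-spin lies lower.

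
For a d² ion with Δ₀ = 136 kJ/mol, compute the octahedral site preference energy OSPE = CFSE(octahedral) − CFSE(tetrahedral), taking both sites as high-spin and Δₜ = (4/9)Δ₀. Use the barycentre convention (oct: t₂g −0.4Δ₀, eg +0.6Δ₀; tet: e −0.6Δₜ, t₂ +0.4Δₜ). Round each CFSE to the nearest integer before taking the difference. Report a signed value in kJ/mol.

Octahedral (high-spin): t₂g² eg⁰, CFSE = 2(−0.4) + 0(+0.6) = -0.8Δ₀ = -0.8 × 136 = -109 kJ/mol.
Tetrahedral e² t₂⁰ gives -1.2Δₜ = -1.2 × (4/9) × 136 = -73 kJ/mol.
OSPE = CFSE(oct) − CFSE(tet) = -109 − (-73) = -36 kJ/mol.

-36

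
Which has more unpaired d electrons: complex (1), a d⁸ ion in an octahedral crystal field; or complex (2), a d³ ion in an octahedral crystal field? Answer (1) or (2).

(2)

(1): t2g^6 e_g^2 → 2 unpaired.
(2): t2g^3 e_g^0 → 3 unpaired.
So (2) has more unpaired electrons.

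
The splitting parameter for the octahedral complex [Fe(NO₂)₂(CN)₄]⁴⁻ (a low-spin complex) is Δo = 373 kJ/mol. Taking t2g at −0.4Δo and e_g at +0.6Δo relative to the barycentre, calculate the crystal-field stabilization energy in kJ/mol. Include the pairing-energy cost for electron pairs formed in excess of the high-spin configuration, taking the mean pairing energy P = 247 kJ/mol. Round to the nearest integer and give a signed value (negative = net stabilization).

-401

Ligand charges: 2×(-1) from NO₂⁻ and 4×(-1) from CN⁻ sum to -6; with overall charge -4, Fe is +2.
Group 8 minus oxidation state +2 gives a d⁶ configuration for Fe²⁺.
Configuration: t2g^6 e_g^0.
CFSE(orbital) = 6×(-0.4Δo) + 0×(0.6Δo) = -2.4Δo; with Δo = 373 kJ/mol that is -895 kJ/mol.
Relative to high-spin t2g^4 e_g^2 (1 paired), the low-spin configuration has 2 additional pairs, contributing +2 × 247 = +494 kJ/mol.
Net CFSE = -895 + 494 = -401 kJ/mol.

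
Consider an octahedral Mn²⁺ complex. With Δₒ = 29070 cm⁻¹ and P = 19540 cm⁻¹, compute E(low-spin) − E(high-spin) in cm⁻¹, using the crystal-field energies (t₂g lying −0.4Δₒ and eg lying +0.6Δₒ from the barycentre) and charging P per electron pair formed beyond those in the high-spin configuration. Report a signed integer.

-19060

Mn²⁺: group 7, so d-count = 7 − 2 = 5.
In the high-spin limit (t₂g³ eg²) the orbital term is 0.0Δₒ = 0 cm⁻¹, with no excess pairing.
For low-spin the configuration is t₂g⁵ eg⁰: orbital energy -2.0 × 29070 = -58140 cm⁻¹, and 2 additional pairs relative to high-spin add 39080 cm⁻¹, giving -19060 cm⁻¹.
The difference is -19060 − (0) = -19060 cm⁻¹, so low-spin lies lower.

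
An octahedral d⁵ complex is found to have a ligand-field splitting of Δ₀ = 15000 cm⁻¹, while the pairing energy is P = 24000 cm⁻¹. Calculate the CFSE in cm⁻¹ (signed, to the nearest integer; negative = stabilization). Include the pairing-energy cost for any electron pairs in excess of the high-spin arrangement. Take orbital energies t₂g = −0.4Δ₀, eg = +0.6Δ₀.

Here Δ₀ < P (15000 < 24000), so the high-spin state is favoured.
That gives t₂g³ eg².
Orbital CFSE = 0.0Δ₀ = 0.0 × 15000 = 0 cm⁻¹.
High-spin has no excess pairs, so no pairing correction applies.

0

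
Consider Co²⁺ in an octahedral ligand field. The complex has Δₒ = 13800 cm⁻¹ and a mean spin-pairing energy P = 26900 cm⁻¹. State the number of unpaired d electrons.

3

Co is in group 9, so Co²⁺ is d⁷ (9 − 2 = 7).
Here Δₒ < P (13800 < 26900), so the high-spin state is favoured.
Configuration: t₂g⁵ eg².
Unpaired electrons: 3.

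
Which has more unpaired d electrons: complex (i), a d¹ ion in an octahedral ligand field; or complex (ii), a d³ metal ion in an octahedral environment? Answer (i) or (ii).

(ii)

(i): For octahedral d¹ the high- and low-spin configurations coincide; t₂g¹ eg⁰ → 1 unpaired.
(ii): t₂g³ eg⁰ → 3 unpaired.
So (ii) has more unpaired electrons.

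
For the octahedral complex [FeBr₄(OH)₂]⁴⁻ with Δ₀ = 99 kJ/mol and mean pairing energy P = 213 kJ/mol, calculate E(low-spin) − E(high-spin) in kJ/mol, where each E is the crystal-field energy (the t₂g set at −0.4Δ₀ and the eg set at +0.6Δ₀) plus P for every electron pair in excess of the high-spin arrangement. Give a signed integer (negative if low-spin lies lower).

228

Ligand charges: 4×(-1) from Br⁻ and 2×(-1) from OH⁻ sum to -6; with overall charge -4, Fe is +2.
Fe sits in group 8; removing 2 electrons leaves Fe²⁺ with 8 − 2 = 6 d electrons.
High-spin: t₂g⁴ eg², CFSE = -0.4Δ₀ = -40 kJ/mol.
For low-spin the configuration is t₂g⁶ eg⁰: orbital energy -2.4 × 99 = -238 kJ/mol, and 2 additional pairs relative to high-spin add 426 kJ/mol, giving 188 kJ/mol.
E(LS) − E(HS) = 188 − (-40) = 228 kJ/mol.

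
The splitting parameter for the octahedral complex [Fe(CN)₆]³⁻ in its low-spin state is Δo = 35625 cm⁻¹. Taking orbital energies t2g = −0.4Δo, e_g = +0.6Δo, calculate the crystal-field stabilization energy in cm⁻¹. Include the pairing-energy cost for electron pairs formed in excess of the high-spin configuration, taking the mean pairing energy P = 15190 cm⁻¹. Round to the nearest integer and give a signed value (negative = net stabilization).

-40870

Each CN⁻ contributes -1; 6 × (-1) = -6. With overall charge -3, Fe is in the +3 oxidation state.
Fe³⁺: group 8, so d-count = 8 − 3 = 5.
Configuration: t2g^5 e_g^0.
CFSE(orbital) = 5×(-0.4Δo) + 0×(0.6Δo) = -2.0Δo; with Δo = 35625 cm⁻¹ that is -71250 cm⁻¹.
Pairing penalty: 2 pairs vs 0 in the high-spin reference → 2 extra × P = 30380 cm⁻¹.
Net CFSE = -71250 + 30380 = -40870 cm⁻¹.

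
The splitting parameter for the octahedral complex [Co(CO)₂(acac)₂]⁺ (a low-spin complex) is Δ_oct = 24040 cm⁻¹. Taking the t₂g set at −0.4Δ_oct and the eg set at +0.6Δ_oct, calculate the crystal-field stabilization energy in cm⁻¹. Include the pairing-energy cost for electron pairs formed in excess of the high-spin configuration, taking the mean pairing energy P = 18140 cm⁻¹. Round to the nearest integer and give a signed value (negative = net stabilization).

-21416

Ligand charges: 2×(+0) from CO and 2×(-1) from acac⁻ sum to -2; with overall charge +1, Co is +3.
Group 9 minus oxidation state +3 gives a d⁶ configuration for Co³⁺.
Configuration: t₂g⁶ eg⁰.
The orbital stabilization is -2.4Δ_oct = -2.4 × 24040 = -57696 cm⁻¹.
High-spin d⁶ would be t₂g⁴ eg² with 1 pair; low-spin has 3, so 2 excess pairs cost +2P = +36280 cm⁻¹.
Combining: -57696 + 36280 = -21416 cm⁻¹.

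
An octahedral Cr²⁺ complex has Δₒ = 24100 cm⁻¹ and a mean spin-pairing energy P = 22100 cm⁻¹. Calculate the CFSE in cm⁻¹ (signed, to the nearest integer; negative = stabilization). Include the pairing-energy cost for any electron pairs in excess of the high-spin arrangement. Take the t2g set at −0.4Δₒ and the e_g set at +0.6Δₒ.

-16460

Cr sits in group 6; removing 2 electrons leaves Cr²⁺ with 6 − 2 = 4 d electrons.
Here Δₒ > P (24100 > 22100), so the low-spin state is favoured.
That gives t2g^4 e_g^0.
Orbital CFSE = -1.6Δₒ = -1.6 × 24100 = -38560 cm⁻¹.
Excess pairs vs high-spin: 1 − 0 = 1; pairing cost = +22100 cm⁻¹.
Net CFSE = -38560 + 22100 = -16460 cm⁻¹.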